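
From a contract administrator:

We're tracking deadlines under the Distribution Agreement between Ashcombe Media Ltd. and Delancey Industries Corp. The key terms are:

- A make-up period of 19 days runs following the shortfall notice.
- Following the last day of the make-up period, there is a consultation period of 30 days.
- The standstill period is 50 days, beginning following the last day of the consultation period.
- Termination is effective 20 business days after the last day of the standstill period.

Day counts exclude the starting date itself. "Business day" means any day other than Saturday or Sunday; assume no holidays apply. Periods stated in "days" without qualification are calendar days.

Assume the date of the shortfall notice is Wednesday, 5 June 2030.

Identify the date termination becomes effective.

10 October 2030

The last day of the make-up period: 19 calendar days after 5 June 2030 is 24 June 2030.
The last day of the consultation period: 30 calendar days after 24 June 2030 is 24 July 2030.
The last day of the standstill period: 50 calendar days after 24 July 2030 is 12 September 2030.
The date termination becomes effective: 20 business days after Thursday, 12 September 2030, skipping weekends — Sep 13, Sep 16, Sep 17, Sep 18, …, Oct 8, Oct 9, Oct 10 — lands on Thursday, 10 October 2030.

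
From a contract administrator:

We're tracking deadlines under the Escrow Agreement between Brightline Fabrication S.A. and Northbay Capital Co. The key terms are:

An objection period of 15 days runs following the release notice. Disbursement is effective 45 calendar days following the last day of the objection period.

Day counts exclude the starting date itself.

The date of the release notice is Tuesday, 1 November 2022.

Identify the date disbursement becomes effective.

The last day of the objection period: 1 November 2022 + 15 days = 16 November 2022.
Adding 45 calendar days to 16 November 2022 gives 31 December 2022, which is the date disbursement becomes effective.

31 December 2022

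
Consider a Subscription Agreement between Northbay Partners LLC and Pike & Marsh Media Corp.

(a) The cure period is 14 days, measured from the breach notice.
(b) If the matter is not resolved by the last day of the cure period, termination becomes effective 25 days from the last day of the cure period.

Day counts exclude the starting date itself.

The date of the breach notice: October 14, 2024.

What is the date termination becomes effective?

November 22, 2024

The last day of the cure period: October 14, 2024 + 14 days = October 28, 2024.
Adding 25 calendar days to October 28, 2024 gives November 22, 2024, which is the date termination becomes effective.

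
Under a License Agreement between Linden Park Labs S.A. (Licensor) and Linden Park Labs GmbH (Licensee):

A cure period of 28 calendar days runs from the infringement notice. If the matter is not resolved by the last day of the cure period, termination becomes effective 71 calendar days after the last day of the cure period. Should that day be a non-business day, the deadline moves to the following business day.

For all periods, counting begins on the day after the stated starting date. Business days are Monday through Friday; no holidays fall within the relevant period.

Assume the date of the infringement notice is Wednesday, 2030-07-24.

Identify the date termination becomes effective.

Adding 28 calendar days to 2030-07-24 gives 2030-08-21, which is the last day of the cure period.
Adding 71 calendar days to 2030-08-21 gives 2030-10-31, which is the date termination becomes effective. 2030-10-31 is a Thursday, so no roll-forward applies.

2030-10-31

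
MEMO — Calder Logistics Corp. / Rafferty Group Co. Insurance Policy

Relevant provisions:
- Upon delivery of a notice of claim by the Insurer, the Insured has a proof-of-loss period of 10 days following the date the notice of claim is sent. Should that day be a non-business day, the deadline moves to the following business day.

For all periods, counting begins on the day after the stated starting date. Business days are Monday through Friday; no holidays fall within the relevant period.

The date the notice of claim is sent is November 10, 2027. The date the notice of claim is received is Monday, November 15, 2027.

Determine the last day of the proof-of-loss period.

November 22, 2027

The last day of the proof-of-loss period: 10 calendar days after November 10, 2027 is November 20, 2027. That falls on a Saturday, so it rolls to the next business day, Monday, November 22, 2027.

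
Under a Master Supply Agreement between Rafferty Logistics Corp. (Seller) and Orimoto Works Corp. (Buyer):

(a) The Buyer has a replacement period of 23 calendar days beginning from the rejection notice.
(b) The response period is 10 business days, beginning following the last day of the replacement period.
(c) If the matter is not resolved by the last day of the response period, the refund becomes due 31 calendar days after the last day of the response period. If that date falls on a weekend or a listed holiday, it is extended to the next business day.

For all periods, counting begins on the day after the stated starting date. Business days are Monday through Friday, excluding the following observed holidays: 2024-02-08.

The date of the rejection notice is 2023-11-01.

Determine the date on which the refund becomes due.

The last day of the replacement period: 23 calendar days after 2023-11-01 is 2023-11-24.
From Friday, 2023-11-24, 10 business days (Nov 27, Nov 28, Nov 29, Nov 30, Dec 1, Dec 4, Dec 5, Dec 6, Dec 7, Dec 8, skipping weekends) brings us to Friday, 2023-12-08, which is the last day of the response period.
Adding 31 calendar days to 2023-12-08 gives 2024-01-08, which is the date on which the refund becomes due. 2024-01-08 is a Monday and is not a listed holiday, so no roll-forward applies.

2024-01-08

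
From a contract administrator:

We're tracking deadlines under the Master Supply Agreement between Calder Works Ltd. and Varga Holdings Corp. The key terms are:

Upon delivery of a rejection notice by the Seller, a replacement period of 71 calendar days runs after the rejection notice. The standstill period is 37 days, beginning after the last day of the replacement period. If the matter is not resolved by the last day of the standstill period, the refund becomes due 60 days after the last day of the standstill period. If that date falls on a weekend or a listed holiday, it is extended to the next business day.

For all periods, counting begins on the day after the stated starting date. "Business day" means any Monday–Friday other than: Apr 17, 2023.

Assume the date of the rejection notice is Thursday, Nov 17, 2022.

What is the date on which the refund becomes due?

May 4, 2023

The last day of the replacement period: Nov 17, 2022 + 71 days = Jan 27, 2023.
The last day of the standstill period: Jan 27, 2023 + 37 days = Mar 5, 2023.
Adding 60 calendar days to Mar 5, 2023 gives May 4, 2023, which is the date on which the refund becomes due. May 4, 2023 is a Thursday and is not a listed holiday, so no roll-forward applies.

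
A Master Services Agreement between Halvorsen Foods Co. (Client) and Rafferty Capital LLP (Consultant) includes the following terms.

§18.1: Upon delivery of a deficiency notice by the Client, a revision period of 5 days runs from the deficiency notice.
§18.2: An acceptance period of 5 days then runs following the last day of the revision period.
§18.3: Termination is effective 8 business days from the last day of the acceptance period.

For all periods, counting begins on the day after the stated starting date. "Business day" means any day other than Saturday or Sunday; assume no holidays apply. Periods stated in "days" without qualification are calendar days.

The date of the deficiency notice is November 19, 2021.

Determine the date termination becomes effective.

December 9, 2021

The last day of the revision period: November 19, 2021 + 5 days = November 24, 2021.
Adding 5 calendar days to November 24, 2021 gives November 29, 2021, which is the last day of the acceptance period.
From Monday, November 29, 2021, 8 business days (Nov 30, Dec 1, Dec 2, Dec 3, Dec 6, Dec 7, Dec 8, Dec 9, skipping weekends) brings us to Thursday, December 9, 2021, which is the date termination becomes effective.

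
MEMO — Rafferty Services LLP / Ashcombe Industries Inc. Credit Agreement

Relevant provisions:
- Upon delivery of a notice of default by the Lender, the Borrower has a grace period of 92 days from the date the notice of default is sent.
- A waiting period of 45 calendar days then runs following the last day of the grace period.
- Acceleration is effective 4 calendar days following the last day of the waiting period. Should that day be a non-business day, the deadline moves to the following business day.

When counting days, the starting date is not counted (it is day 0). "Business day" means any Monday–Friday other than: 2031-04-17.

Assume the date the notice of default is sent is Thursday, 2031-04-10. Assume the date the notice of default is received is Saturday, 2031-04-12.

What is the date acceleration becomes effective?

2031-08-29

Adding 92 calendar days to 2031-04-10 gives 2031-07-11, which is the last day of the grace period.
Adding 45 calendar days to 2031-07-11 gives 2031-08-25, which is the last day of the waiting period.
The date acceleration becomes effective: 4 calendar days after 2031-08-25 is 2031-08-29. 2031-08-29 is a Friday and is not a listed holiday, so no roll-forward applies.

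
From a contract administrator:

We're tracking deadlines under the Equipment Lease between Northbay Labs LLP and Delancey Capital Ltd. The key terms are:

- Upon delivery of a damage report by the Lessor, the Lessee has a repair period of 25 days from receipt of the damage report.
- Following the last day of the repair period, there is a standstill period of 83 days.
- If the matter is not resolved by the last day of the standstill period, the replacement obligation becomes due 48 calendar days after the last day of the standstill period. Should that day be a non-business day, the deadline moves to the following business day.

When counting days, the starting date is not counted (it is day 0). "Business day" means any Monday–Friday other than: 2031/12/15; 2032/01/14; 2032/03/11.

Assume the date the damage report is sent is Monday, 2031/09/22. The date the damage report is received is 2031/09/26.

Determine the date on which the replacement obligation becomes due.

Adding 25 calendar days to 2031/09/26 gives 2031/10/21, which is the last day of the repair period.
The last day of the standstill period: 83 calendar days after 2031/10/21 is 2032/01/12.
Adding 48 calendar days to 2032/01/12 gives 2032/02/29, which is the date on which the replacement obligation becomes due. That falls on a Sunday, so it rolls to the next business day, Monday, 2032/03/01.

2032/03/01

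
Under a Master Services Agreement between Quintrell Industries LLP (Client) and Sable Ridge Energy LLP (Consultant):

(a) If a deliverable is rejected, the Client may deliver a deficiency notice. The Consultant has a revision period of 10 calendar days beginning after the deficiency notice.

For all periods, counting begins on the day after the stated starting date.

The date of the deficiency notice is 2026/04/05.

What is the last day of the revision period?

2026/04/15

The last day of the revision period: 10 calendar days after 2026/04/05 is 2026/04/15.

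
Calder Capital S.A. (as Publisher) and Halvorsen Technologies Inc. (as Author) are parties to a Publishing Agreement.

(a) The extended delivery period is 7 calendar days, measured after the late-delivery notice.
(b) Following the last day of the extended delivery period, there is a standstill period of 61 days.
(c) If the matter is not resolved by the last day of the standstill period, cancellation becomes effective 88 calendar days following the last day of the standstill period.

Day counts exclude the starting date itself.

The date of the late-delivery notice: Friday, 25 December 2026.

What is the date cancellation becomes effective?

30 May 2027

Adding 7 calendar days to 25 December 2026 gives 1 January 2027, which is the last day of the extended delivery period.
Adding 61 calendar days to 1 January 2027 gives 3 March 2027, which is the last day of the standstill period.
Adding 88 calendar days to 3 March 2027 gives 30 May 2027, which is the date cancellation becomes effective.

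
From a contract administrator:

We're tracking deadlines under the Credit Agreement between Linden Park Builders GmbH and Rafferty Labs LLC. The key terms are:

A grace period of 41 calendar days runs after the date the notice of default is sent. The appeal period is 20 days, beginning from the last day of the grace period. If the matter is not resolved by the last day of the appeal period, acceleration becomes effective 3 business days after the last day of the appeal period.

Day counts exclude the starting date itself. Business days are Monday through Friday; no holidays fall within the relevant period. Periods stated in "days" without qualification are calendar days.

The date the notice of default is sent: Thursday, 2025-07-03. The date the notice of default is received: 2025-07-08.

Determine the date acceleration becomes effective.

The last day of the grace period: 41 calendar days after 2025-07-03 is 2025-08-13.
The last day of the appeal period: 20 calendar days after 2025-08-13 is 2025-09-02.
The date acceleration becomes effective: counting 3 business days from Tuesday, 2025-09-02 (Sep 3, Sep 4, Sep 5, skipping weekends) reaches Friday, 2025-09-05.

2025-09-05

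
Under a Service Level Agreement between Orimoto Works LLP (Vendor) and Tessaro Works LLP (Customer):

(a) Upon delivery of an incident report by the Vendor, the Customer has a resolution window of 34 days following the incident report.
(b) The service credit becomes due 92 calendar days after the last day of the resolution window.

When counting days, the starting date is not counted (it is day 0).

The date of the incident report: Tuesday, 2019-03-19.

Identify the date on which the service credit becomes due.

The last day of the resolution window: 34 calendar days after 2019-03-19 is 2019-04-22.
The date on which the service credit becomes due: 2019-04-22 + 92 days = 2019-07-23.

2019-07-23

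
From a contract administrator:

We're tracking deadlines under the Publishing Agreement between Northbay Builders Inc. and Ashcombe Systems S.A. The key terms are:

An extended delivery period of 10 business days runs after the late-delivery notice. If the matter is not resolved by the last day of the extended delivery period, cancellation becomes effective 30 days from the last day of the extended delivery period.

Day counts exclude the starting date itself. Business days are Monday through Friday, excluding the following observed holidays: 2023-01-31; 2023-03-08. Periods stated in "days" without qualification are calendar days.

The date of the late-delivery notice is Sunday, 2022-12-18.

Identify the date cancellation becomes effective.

2023-01-29

From Sunday, 2022-12-18, 10 business days (Dec 19, Dec 20, Dec 21, Dec 22, Dec 23, Dec 26, Dec 27, Dec 28, Dec 29, Dec 30, skipping weekends) brings us to Friday, 2022-12-30, which is the last day of the extended delivery period.
The date cancellation becomes effective: 2022-12-30 + 30 days = 2023-01-29.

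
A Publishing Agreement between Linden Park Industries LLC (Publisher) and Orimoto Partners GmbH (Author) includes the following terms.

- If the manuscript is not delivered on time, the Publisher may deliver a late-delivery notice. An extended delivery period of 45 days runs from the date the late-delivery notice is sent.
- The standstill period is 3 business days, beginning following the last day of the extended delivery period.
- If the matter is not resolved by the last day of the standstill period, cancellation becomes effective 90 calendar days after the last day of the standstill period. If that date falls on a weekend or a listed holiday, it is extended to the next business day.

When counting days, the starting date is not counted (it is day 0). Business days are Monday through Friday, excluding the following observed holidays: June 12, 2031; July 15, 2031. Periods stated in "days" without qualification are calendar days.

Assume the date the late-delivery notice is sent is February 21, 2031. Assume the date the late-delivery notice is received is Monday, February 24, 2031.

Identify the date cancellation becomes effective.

July 9, 2031

Adding 45 calendar days to February 21, 2031 gives April 7, 2031, which is the last day of the extended delivery period.
From Monday, April 7, 2031, 3 business days (Apr 8, Apr 9, Apr 10, skipping weekends) brings us to Thursday, April 10, 2031, which is the last day of the standstill period.
The date cancellation becomes effective: April 10, 2031 + 90 days = July 9, 2031. July 9, 2031 is a Wednesday and is not a listed holiday, so no roll-forward applies.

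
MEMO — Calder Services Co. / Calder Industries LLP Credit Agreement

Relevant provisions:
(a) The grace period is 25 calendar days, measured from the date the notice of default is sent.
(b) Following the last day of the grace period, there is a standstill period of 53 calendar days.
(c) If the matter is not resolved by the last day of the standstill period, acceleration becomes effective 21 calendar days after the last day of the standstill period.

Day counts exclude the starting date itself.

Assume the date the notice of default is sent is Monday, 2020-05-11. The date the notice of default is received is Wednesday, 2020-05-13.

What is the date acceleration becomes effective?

2020-08-18

The last day of the grace period: 25 calendar days after 2020-05-11 is 2020-06-05.
The last day of the standstill period: 2020-06-05 + 53 days = 2020-07-28.
The date acceleration becomes effective: 2020-07-28 + 21 days = 2020-08-18.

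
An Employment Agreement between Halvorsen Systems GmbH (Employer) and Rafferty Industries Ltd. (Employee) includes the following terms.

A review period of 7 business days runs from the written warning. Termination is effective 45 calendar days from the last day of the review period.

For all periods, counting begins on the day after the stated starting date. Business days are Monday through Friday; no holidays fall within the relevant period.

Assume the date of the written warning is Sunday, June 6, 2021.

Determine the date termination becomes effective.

From Sunday, June 6, 2021, 7 business days (Jun 7, Jun 8, Jun 9, Jun 10, Jun 11, Jun 14, Jun 15, skipping weekends) brings us to Tuesday, June 15, 2021, which is the last day of the review period.
The date termination becomes effective: June 15, 2021 + 45 days = July 30, 2021.

July 30, 2021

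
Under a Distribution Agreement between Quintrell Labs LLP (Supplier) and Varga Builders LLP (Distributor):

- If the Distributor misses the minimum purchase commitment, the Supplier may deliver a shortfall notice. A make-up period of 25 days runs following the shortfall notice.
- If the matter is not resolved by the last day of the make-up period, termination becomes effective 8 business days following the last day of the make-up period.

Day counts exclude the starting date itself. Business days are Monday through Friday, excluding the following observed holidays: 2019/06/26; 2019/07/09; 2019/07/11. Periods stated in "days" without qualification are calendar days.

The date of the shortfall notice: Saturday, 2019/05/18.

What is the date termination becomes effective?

2019/06/24

The last day of the make-up period: 25 calendar days after 2019/05/18 is 2019/06/12.
From Wednesday, 2019/06/12, 8 business days (Jun 13, Jun 14, Jun 17, Jun 18, Jun 19, Jun 20, Jun 21, Jun 24, skipping weekends) brings us to Monday, 2019/06/24, which is the date termination becomes effective.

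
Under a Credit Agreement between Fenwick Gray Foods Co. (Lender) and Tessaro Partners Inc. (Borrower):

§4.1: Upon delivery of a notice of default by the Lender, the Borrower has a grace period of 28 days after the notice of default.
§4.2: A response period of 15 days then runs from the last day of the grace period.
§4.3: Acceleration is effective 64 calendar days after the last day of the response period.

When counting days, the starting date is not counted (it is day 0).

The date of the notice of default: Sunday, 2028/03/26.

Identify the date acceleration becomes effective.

The last day of the grace period: 28 calendar days after 2028/03/26 is 2028/04/23.
Adding 15 calendar days to 2028/04/23 gives 2028/05/08, which is the last day of the response period.
Adding 64 calendar days to 2028/05/08 gives 2028/07/11, which is the date acceleration becomes effective.

2028/07/11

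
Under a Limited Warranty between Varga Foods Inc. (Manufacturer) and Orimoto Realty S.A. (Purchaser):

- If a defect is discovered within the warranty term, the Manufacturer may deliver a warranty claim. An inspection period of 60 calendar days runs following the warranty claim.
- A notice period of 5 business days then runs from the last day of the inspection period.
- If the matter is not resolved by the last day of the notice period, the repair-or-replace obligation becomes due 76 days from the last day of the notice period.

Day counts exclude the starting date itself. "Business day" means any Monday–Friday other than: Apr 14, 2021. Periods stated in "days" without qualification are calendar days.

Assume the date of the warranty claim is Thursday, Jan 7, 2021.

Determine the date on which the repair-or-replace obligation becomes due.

The last day of the inspection period: Jan 7, 2021 + 60 days = Mar 8, 2021.
The last day of the notice period: 5 business days after Monday, Mar 8, 2021, skipping weekends — Mar 9, Mar 10, Mar 11, Mar 12, Mar 15 — lands on Monday, Mar 15, 2021.
Adding 76 calendar days to Mar 15, 2021 gives May 30, 2021, which is the date on which the repair-or-replace obligation becomes due.

May 30, 2021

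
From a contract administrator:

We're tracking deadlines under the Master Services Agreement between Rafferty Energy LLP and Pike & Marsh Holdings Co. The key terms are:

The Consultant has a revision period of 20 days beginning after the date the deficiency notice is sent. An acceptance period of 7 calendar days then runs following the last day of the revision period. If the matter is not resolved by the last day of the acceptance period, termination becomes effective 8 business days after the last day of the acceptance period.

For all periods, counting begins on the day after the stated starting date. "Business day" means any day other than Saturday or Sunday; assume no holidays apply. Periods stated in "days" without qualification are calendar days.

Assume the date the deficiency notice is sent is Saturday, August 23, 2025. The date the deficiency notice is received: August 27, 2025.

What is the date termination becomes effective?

The last day of the revision period: August 23, 2025 + 20 days = September 12, 2025.
Adding 7 calendar days to September 12, 2025 gives September 19, 2025, which is the last day of the acceptance period.
From Friday, September 19, 2025, 8 business days (Sep 22, Sep 23, Sep 24, Sep 25, Sep 26, Sep 29, Sep 30, Oct 1, skipping weekends) brings us to Wednesday, October 1, 2025, which is the date termination becomes effective.

October 1, 2025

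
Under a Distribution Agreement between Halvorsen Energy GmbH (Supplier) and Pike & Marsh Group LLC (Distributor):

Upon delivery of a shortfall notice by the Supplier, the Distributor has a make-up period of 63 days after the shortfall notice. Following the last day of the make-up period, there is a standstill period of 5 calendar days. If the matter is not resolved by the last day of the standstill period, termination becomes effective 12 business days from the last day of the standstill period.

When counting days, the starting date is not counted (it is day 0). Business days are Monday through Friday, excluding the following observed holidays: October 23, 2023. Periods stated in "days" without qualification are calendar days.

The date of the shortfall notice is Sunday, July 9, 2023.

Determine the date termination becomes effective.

The last day of the make-up period: 63 calendar days after July 9, 2023 is September 10, 2023.
The last day of the standstill period: 5 calendar days after September 10, 2023 is September 15, 2023.
The date termination becomes effective: 12 business days after Friday, September 15, 2023, skipping weekends — Sep 18, Sep 19, Sep 20, Sep 21, …, Sep 29, Oct 2, Oct 3 — lands on Tuesday, October 3, 2023.

October 3, 2023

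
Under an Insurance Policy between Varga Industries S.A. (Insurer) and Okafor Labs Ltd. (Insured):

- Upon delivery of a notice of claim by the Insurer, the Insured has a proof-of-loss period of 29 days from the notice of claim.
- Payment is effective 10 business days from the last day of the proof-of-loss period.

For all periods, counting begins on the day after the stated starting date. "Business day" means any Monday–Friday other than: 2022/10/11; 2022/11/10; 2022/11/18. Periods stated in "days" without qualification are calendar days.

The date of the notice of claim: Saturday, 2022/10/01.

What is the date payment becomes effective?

2022/11/14

Adding 29 calendar days to 2022/10/01 gives 2022/10/30, which is the last day of the proof-of-loss period.
From Sunday, 2022/10/30, 10 business days (Oct 31, Nov 1, Nov 2, Nov 3, Nov 4, Nov 7, Nov 8, Nov 9, Nov 11, Nov 14, skipping weekends and the listed holiday on Nov 10) brings us to Monday, 2022/11/14, which is the date payment becomes effective.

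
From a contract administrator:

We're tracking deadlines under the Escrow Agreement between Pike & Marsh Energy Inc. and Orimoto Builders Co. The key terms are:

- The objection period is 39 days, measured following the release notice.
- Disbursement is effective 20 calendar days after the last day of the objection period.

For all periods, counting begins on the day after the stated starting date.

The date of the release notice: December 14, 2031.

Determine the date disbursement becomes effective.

February 11, 2032

Adding 39 calendar days to December 14, 2031 gives January 22, 2032, which is the last day of the objection period.
The date disbursement becomes effective: 20 calendar days after January 22, 2032 is February 11, 2032.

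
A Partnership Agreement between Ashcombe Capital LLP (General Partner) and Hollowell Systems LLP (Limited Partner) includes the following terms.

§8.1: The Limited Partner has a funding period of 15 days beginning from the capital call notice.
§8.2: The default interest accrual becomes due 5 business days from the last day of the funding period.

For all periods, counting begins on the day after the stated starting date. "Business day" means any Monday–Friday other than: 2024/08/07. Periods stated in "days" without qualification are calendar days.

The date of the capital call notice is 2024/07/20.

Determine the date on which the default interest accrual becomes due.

The last day of the funding period: 15 calendar days after 2024/07/20 is 2024/08/04.
The date on which the default interest accrual becomes due: 5 business days after Sunday, 2024/08/04, skipping weekends and the listed holiday on Aug 7 — Aug 5, Aug 6, Aug 8, Aug 9, Aug 12 — lands on Monday, 2024/08/12.

2024/08/12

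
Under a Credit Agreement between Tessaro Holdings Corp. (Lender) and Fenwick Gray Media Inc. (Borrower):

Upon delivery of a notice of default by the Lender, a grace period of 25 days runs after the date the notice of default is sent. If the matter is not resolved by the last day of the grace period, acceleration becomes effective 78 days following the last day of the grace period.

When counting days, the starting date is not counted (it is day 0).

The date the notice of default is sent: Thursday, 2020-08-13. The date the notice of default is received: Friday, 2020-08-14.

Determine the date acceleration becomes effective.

2020-11-24

Adding 25 calendar days to 2020-08-13 gives 2020-09-07, which is the last day of the grace period.
The date acceleration becomes effective: 2020-09-07 + 78 days = 2020-11-24.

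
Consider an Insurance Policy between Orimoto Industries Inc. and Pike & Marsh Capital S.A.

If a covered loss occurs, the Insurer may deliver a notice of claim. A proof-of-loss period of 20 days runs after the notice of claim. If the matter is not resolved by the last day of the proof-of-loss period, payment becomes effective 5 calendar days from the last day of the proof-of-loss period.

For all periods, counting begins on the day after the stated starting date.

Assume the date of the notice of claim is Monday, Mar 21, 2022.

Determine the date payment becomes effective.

The last day of the proof-of-loss period: Mar 21, 2022 + 20 days = Apr 10, 2022.
The date payment becomes effective: 5 calendar days after Apr 10, 2022 is Apr 15, 2022.

Apr 15, 2022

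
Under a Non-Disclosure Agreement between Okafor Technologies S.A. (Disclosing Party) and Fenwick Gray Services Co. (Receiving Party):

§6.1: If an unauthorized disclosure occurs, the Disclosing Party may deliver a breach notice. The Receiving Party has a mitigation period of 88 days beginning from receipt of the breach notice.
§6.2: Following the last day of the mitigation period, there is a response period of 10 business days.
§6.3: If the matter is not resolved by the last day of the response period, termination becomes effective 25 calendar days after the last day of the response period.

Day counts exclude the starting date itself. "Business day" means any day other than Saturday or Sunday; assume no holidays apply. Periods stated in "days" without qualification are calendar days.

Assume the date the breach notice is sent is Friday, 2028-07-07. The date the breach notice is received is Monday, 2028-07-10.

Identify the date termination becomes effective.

2028-11-14

The last day of the mitigation period: 88 calendar days after 2028-07-10 is 2028-10-06.
The last day of the response period: counting 10 business days from Friday, 2028-10-06 (Oct 9, Oct 10, Oct 11, Oct 12, Oct 13, Oct 16, Oct 17, Oct 18, Oct 19, Oct 20, skipping weekends) reaches Friday, 2028-10-20.
Adding 25 calendar days to 2028-10-20 gives 2028-11-14, which is the date termination becomes effective.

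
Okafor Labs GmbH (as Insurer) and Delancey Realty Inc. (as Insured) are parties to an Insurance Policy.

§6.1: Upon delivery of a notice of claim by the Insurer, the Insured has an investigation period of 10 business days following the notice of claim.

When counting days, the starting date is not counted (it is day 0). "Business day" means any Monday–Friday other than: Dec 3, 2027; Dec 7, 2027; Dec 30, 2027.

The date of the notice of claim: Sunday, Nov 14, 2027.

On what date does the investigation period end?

Nov 26, 2027

From Sunday, Nov 14, 2027, 10 business days (Nov 15, Nov 16, Nov 17, Nov 18, Nov 19, Nov 22, Nov 23, Nov 24, Nov 25, Nov 26, skipping weekends) brings us to Friday, Nov 26, 2027, which is the last day of the investigation period.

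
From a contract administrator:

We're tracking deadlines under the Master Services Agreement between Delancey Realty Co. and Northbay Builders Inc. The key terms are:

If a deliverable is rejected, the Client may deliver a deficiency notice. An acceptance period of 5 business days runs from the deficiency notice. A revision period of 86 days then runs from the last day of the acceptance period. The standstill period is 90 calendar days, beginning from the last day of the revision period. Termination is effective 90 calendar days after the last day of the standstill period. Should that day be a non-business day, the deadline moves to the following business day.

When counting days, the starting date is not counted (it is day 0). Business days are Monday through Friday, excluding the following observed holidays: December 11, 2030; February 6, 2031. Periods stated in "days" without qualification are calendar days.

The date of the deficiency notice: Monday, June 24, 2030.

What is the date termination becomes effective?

March 24, 2031

The last day of the acceptance period: counting 5 business days from Monday, June 24, 2030 (Jun 25, Jun 26, Jun 27, Jun 28, Jul 1, skipping weekends) reaches Monday, July 1, 2030.
The last day of the revision period: July 1, 2030 + 86 days = September 25, 2030.
The last day of the standstill period: 90 calendar days after September 25, 2030 is December 24, 2030.
The date termination becomes effective: 90 calendar days after December 24, 2030 is March 24, 2031. March 24, 2031 is a Monday and is not a listed holiday, so no roll-forward applies.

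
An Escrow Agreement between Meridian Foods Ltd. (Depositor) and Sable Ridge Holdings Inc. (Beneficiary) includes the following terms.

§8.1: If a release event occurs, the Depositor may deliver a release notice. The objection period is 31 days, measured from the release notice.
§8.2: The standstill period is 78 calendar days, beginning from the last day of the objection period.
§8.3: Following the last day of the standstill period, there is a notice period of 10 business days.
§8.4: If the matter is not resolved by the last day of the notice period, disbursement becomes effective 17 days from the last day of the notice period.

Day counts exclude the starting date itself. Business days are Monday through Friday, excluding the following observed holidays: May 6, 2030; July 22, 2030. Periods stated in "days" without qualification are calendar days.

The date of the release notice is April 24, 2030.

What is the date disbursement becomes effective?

September 9, 2030

The last day of the objection period: April 24, 2030 + 31 days = May 25, 2030.
The last day of the standstill period: May 25, 2030 + 78 days = August 11, 2030.
From Sunday, August 11, 2030, 10 business days (Aug 12, Aug 13, Aug 14, Aug 15, Aug 16, Aug 19, Aug 20, Aug 21, Aug 22, Aug 23, skipping weekends) brings us to Friday, August 23, 2030, which is the last day of the notice period.
The date disbursement becomes effective: August 23, 2030 + 17 days = September 9, 2030.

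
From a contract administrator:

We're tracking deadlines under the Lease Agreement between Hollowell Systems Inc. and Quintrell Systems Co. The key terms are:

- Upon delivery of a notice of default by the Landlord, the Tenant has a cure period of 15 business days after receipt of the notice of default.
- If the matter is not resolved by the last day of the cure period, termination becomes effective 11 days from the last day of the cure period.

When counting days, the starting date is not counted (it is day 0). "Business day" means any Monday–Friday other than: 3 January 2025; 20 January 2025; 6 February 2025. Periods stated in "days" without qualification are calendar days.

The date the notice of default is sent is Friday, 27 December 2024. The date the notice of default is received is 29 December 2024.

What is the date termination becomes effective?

From Sunday, 29 December 2024, 15 business days (Dec 30, Dec 31, Jan 1, Jan 2, …, Jan 16, Jan 17, Jan 21, skipping weekends and the listed holidays on Jan 3, Jan 20) brings us to Tuesday, 21 January 2025, which is the last day of the cure period.
Adding 11 calendar days to 21 January 2025 gives 1 February 2025, which is the date termination becomes effective.

1 February 2025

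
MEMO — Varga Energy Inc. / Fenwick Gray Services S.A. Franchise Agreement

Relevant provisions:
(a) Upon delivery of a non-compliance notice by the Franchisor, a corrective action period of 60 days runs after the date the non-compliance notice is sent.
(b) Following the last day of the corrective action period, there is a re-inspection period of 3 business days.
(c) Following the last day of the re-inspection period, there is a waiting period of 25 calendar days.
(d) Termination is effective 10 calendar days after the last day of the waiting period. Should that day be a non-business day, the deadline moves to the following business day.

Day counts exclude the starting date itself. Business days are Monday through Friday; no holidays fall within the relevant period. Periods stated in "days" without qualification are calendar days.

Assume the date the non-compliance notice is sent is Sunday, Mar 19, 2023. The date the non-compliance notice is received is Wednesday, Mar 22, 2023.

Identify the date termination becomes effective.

Jun 27, 2023

The last day of the corrective action period: Mar 19, 2023 + 60 days = May 18, 2023.
The last day of the re-inspection period: counting 3 business days from Thursday, May 18, 2023 (May 19, May 22, May 23, skipping weekends) reaches Tuesday, May 23, 2023.
Adding 25 calendar days to May 23, 2023 gives Jun 17, 2023, which is the last day of the waiting period.
Adding 10 calendar days to Jun 17, 2023 gives Jun 27, 2023, which is the date termination becomes effective. Jun 27, 2023 is a Tuesday, so no roll-forward applies.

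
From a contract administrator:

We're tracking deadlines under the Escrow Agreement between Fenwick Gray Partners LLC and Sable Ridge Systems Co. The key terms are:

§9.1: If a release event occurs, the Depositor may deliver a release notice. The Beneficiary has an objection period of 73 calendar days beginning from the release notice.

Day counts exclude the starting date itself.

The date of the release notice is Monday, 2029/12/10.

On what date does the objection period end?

2030/02/21

The last day of the objection period: 73 calendar days after 2029/12/10 is 2030/02/21.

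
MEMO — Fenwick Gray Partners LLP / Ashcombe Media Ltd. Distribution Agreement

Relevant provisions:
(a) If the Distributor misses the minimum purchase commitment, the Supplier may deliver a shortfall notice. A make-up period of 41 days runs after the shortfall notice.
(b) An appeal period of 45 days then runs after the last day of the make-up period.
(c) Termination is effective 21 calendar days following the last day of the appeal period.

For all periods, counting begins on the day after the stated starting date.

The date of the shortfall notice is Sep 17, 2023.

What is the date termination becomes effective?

Adding 41 calendar days to Sep 17, 2023 gives Oct 28, 2023, which is the last day of the make-up period.
The last day of the appeal period: Oct 28, 2023 + 45 days = Dec 12, 2023.
The date termination becomes effective: 21 calendar days after Dec 12, 2023 is Jan 2, 2024.

Jan 2, 2024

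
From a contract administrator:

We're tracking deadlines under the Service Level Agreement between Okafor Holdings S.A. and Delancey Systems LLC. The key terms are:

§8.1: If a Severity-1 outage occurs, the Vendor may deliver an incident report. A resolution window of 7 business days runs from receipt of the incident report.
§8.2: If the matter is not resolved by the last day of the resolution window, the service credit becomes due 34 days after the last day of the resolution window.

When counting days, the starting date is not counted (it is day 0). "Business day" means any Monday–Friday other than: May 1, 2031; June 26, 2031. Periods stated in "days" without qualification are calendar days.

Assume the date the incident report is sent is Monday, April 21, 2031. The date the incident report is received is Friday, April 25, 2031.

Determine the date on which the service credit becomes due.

The last day of the resolution window: counting 7 business days from Friday, April 25, 2031 (Apr 28, Apr 29, Apr 30, May 2, May 5, May 6, May 7, skipping weekends and the listed holiday on May 1) reaches Wednesday, May 7, 2031.
The date on which the service credit becomes due: 34 calendar days after May 7, 2031 is June 10, 2031.

June 10, 2031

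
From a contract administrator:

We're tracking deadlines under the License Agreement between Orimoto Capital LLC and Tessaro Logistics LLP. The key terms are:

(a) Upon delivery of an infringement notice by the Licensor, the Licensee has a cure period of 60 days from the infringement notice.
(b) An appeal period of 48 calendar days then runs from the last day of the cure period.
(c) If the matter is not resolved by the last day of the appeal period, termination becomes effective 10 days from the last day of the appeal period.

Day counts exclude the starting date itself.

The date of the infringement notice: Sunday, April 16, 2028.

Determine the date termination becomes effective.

Adding 60 calendar days to April 16, 2028 gives June 15, 2028, which is the last day of the cure period.
The last day of the appeal period: June 15, 2028 + 48 days = August 2, 2028.
The date termination becomes effective: 10 calendar days after August 2, 2028 is August 12, 2028.

August 12, 2028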